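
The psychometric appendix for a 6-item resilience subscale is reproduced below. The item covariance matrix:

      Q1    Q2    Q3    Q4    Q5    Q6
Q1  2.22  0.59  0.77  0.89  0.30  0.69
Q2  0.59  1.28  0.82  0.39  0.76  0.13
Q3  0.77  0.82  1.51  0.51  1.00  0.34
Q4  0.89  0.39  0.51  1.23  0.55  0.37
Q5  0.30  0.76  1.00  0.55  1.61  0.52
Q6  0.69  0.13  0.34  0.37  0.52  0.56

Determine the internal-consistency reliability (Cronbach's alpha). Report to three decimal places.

α = 0.807

Σσᵢ² = 2.22 + 1.28 + 1.51 + 1.23 + 1.61 + 0.56 = 8.41
Sum of the distinct covariances = 8.63
total variance = 8.41 + 2 × 8.63 = 25.67
α = (k/(k−1))·(1 − Σσᵢ²/total variance) = (6/5)·(1 − 8.41/25.67) = 0.807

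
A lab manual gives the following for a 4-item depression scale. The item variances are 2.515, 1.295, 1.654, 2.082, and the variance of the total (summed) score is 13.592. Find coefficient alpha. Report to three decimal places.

coefficient alpha = 0.593

Σσ²ᵢ = 2.515 + 1.295 + 1.654 + 2.082 = 7.546
α = (k/(k−1))·(1 − Σσ²ᵢ/σ²_total) = (4/3)·(1 − 7.546/13.592) = 0.593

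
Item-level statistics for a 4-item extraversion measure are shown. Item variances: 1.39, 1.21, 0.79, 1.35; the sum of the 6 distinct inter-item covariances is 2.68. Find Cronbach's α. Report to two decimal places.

α = 0.71

Σσᵢ² = 1.39 + 1.21 + 0.79 + 1.35 = 4.74
Sum of distinct covariances = 2.68
total variance = Σσᵢ² + 2·Σcov = 4.74 + 2 × 2.68 = 10.10
α = (4/3)·(1 − 4.74/10.10) = 0.71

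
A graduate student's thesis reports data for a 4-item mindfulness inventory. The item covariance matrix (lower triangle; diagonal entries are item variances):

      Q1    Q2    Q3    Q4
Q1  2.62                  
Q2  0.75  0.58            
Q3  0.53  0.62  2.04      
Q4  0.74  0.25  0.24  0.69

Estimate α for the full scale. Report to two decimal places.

Σσ²ᵢ = 2.62 + 0.58 + 2.04 + 0.69 = 5.93
Sum of the distinct covariances = 3.13
σ²_T = 5.93 + 2 × 3.13 = 12.19
α = (k/(k−1))·(1 − Σσ²ᵢ/σ²_T) = (4/3)·(1 − 5.93/12.19) = 0.68

α = 0.68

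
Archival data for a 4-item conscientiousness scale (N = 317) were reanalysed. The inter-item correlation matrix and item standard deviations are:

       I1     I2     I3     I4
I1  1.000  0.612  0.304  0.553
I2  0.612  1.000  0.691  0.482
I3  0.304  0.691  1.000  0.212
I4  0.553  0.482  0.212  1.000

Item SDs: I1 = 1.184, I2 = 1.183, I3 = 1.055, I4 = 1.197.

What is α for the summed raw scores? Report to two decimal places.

α = 0.79

Σσ²ᵢ = 1.184² + 1.183² + 1.055² + 1.197² = 5.3472
Covariances σ_ij = r_ij · s_i · s_j:
  σ(I1,I2) = 0.612 × 1.184 × 1.183 = 0.8572
  σ(I1,I3) = 0.304 × 1.184 × 1.055 = 0.3797
  σ(I1,I4) = 0.553 × 1.184 × 1.197 = 0.7837
  σ(I2,I3) = 0.691 × 1.183 × 1.055 = 0.8624
  σ(I2,I4) = 0.482 × 1.183 × 1.197 = 0.6825
  σ(I3,I4) = 0.212 × 1.055 × 1.197 = 0.2677
σ²_T = Σσ²ᵢ + 2·Σσ_ij = 5.3472 + 2 × 3.8332 = 13.0136
α = (4/3)·(1 − 5.3472/13.0136) = 0.79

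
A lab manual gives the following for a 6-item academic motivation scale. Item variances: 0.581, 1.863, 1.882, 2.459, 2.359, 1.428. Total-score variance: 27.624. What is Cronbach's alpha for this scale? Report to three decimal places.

ΣVar(i) = 0.581 + 1.863 + 1.882 + 2.459 + 2.359 + 1.428 = 10.572
α = (k/(k−1))·(1 − ΣVar(i)/Var(T)) = (6/5)·(1 − 10.572/27.624) = 0.741

α = 0.741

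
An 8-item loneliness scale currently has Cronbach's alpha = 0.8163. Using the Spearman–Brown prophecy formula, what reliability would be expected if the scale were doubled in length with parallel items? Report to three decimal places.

Length factor m = 2
α' = m·α / (1 + (m−1)·α)
   = 2 × 0.8163 / (1 + (2 − 1) × 0.8163)
   = 1.6326 / 1.8163 = 0.899

predicted reliability = 0.899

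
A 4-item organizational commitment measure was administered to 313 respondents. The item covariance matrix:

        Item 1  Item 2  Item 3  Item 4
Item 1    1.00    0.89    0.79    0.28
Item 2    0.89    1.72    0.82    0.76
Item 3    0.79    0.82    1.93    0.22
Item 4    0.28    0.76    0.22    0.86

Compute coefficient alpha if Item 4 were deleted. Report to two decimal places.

Remaining items: Item 1, Item 2, Item 3 (k = 3).
Σσ²ᵢ = 1.00 + 1.72 + 1.93 = 4.65
σ²_total = 4.65 + 2 × 2.50 = 9.65
α (item deleted) = (3/2)·(1 − 4.65/9.65) = 0.78

α = 0.78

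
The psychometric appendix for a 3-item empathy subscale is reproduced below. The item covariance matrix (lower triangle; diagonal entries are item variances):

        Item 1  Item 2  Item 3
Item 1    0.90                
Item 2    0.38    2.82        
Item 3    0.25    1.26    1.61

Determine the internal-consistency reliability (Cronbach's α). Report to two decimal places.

Cronbach's α = 0.62

Σσᵢ² = 0.90 + 2.82 + 1.61 = 5.33
Σ_{i<j} σ_ij = 1.89
Var(T) = 5.33 + 2 × 1.89 = 9.11
α = (k/(k−1))·(1 − Σσᵢ²/Var(T)) = (3/2)·(1 − 5.33/9.11) = 0.62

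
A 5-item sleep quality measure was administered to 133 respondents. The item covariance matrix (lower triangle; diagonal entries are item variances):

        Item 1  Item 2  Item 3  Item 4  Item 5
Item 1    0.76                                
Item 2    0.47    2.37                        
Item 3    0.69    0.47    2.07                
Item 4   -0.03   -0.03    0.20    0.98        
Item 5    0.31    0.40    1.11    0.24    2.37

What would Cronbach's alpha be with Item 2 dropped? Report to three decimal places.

α = 0.599

Remaining items: Item 1, Item 3, Item 4, Item 5 (k = 4).
Σσ²ᵢ = 0.76 + 2.07 + 0.98 + 2.37 = 6.18
σ²_total = 6.18 + 2 × 2.52 = 11.22
α (item deleted) = (4/3)·(1 − 6.18/11.22) = 0.599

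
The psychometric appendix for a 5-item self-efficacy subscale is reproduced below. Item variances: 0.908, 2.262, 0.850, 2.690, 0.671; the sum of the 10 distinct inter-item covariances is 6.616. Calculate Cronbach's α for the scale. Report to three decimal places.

ΣVar(i) = 0.908 + 2.262 + 0.850 + 2.690 + 0.671 = 7.381
Sum of distinct covariances = 6.616
total variance = ΣVar(i) + 2·Σcov = 7.381 + 2 × 6.616 = 20.613
α = (5/4)·(1 − 7.381/20.613) = 0.802

Cronbach's α = 0.802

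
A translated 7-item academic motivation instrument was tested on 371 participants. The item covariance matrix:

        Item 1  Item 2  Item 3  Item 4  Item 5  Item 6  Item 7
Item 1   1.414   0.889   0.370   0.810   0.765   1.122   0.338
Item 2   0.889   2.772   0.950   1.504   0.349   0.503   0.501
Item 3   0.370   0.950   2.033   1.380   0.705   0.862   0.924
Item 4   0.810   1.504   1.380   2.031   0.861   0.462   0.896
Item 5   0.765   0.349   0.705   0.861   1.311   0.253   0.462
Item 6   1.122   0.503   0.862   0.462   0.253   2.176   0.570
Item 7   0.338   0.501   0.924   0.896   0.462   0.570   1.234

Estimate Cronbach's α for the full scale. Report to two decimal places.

Cronbach's α = 0.82

ΣVar(i) = 1.414 + 2.772 + 2.033 + 2.031 + 1.311 + 2.176 + 1.234 = 12.971
Σ_{i<j} σ_ij = 15.476
Var(T) = 12.971 + 2 × 15.476 = 43.923
α = (k/(k−1))·(1 − ΣVar(i)/Var(T)) = (7/6)·(1 − 12.971/43.923) = 0.82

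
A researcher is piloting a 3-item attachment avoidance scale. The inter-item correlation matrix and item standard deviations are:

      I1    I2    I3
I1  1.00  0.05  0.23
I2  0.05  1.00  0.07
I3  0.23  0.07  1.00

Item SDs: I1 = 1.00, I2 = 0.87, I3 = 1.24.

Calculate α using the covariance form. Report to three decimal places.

Σσ²ᵢ = 1.00² + 0.87² + 1.24² = 3.2945
Covariances σ_ij = r_ij · s_i · s_j:
  σ(I1,I2) = 0.05 × 1.00 × 0.87 = 0.0435
  σ(I1,I3) = 0.23 × 1.00 × 1.24 = 0.2852
  σ(I2,I3) = 0.07 × 0.87 × 1.24 = 0.0755
σ²_T = Σσ²ᵢ + 2·Σσ_ij = 3.2945 + 2 × 0.4042 = 4.1029
α = (3/2)·(1 − 3.2945/4.1029) = 0.296

α = 0.296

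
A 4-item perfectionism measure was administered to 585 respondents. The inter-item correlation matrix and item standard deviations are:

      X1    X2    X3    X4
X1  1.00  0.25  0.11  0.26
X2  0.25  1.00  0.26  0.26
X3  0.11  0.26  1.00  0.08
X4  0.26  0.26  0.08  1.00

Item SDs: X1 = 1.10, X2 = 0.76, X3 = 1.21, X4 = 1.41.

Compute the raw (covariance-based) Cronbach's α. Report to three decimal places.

Σσ²ᵢ = 1.10² + 0.76² + 1.21² + 1.41² = 5.2398
Covariances σ_ij = r_ij · s_i · s_j:
  σ(X1,X2) = 0.25 × 1.10 × 0.76 = 0.2090
  σ(X1,X3) = 0.11 × 1.10 × 1.21 = 0.1464
  σ(X1,X4) = 0.26 × 1.10 × 1.41 = 0.4033
  σ(X2,X3) = 0.26 × 0.76 × 1.21 = 0.2391
  σ(X2,X4) = 0.26 × 0.76 × 1.41 = 0.2786
  σ(X3,X4) = 0.08 × 1.21 × 1.41 = 0.1365
σ²_T = Σσ²ᵢ + 2·Σσ_ij = 5.2398 + 2 × 1.4129 = 8.0656
α = (4/3)·(1 − 5.2398/8.0656) = 0.467

Cronbach's α = 0.467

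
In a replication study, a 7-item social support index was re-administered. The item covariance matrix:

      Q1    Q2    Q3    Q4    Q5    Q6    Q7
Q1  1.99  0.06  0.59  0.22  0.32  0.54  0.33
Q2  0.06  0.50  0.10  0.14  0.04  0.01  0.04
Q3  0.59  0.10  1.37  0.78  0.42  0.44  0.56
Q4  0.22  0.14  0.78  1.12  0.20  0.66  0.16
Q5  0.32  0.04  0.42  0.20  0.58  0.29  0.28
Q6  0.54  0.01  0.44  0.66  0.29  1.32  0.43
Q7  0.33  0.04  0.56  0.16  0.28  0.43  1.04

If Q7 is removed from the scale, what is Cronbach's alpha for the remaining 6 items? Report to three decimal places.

Cronbach's alpha = 0.700

Remaining items: Q1, Q2, Q3, Q4, Q5, Q6 (k = 6).
ΣVar(i) = 1.99 + 0.50 + 1.37 + 1.12 + 0.58 + 1.32 = 6.88
Var(T) = 6.88 + 2 × 4.81 = 16.50
α (item deleted) = (6/5)·(1 − 6.88/16.50) = 0.700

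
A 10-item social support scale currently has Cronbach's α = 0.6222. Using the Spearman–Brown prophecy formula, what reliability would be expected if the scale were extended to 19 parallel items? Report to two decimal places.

predicted reliability = 0.76

Length factor m = 19/10 = 1.9000
α' = m·α / (1 + (m−1)·α)
   = 19/10 × 0.6222 / (1 + (19/10 − 1) × 0.6222)
   = 1.1822 / 1.5600 = 0.76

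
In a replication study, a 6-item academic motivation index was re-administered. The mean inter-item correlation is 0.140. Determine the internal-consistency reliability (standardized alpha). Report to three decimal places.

Standardized α = k·r̄ / (1 + (k−1)·r̄) = 6 × 0.140 / (1 + 5 × 0.140)
  = 0.8400 / 1.7000 = 0.494

α = 0.494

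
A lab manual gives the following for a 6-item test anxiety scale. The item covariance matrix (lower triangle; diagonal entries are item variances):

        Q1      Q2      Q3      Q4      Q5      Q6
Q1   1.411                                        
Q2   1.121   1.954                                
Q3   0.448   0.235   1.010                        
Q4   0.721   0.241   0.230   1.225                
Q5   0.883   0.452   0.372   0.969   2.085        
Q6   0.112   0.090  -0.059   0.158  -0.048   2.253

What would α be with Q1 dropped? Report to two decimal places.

α = 0.48

Remaining items: Q2, Q3, Q4, Q5, Q6 (k = 5).
ΣVar(i) = 1.954 + 1.010 + 1.225 + 2.085 + 2.253 = 8.527
total variance = 8.527 + 2 × 2.640 = 13.807
α (item deleted) = (5/4)·(1 − 8.527/13.807) = 0.48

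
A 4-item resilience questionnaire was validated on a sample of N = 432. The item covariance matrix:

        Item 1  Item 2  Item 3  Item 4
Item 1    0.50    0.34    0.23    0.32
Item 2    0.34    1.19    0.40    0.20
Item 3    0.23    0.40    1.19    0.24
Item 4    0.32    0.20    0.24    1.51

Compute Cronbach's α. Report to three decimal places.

sum of item variances = 0.50 + 1.19 + 1.19 + 1.51 = 4.39
Σ_{i<j} σ_ij = 1.73
Var(T) = 4.39 + 2 × 1.73 = 7.85
α = (k/(k−1))·(1 − sum of item variances/Var(T)) = (4/3)·(1 − 4.39/7.85) = 0.588

α = 0.588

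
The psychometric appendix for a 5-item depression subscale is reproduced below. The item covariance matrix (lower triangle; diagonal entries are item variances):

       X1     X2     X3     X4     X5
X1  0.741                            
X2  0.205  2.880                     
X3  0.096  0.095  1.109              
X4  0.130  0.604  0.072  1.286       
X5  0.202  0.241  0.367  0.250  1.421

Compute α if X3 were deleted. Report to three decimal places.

α = 0.454

Remaining items: X1, X2, X4, X5 (k = 4).
ΣVar(i) = 0.741 + 2.880 + 1.286 + 1.421 = 6.328
σ²_T = 6.328 + 2 × 1.632 = 9.592
α (item deleted) = (4/3)·(1 − 6.328/9.592) = 0.454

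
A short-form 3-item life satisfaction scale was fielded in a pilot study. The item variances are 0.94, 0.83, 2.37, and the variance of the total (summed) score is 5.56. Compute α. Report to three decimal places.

Σσ²ᵢ = 0.94 + 0.83 + 2.37 = 4.14
α = (k/(k−1))·(1 − Σσ²ᵢ/σ²_T) = (3/2)·(1 − 4.14/5.56) = 0.383

α = 0.383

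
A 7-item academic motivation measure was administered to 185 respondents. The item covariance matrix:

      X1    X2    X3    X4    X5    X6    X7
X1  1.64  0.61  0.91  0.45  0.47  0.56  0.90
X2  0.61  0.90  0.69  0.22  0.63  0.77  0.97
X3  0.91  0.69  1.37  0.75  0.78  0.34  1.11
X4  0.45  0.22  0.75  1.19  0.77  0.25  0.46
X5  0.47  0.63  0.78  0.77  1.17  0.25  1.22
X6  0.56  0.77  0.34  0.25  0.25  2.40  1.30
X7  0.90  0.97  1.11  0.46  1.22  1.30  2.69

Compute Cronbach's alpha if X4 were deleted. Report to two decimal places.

Cronbach's alpha = 0.83

Remaining items: X1, X2, X3, X5, X6, X7 (k = 6).
Σσᵢ² = 1.64 + 0.90 + 1.37 + 1.17 + 2.40 + 2.69 = 10.17
σ²_T = 10.17 + 2 × 11.51 = 33.19
α (item deleted) = (6/5)·(1 − 10.17/33.19) = 0.83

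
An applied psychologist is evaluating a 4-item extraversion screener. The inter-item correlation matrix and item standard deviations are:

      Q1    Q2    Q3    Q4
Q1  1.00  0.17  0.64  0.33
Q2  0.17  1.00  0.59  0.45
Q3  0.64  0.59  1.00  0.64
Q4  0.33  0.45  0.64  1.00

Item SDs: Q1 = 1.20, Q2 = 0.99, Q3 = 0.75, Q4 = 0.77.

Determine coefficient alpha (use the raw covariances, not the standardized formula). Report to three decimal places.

Σσ²ᵢ = 1.20² + 0.99² + 0.75² + 0.77² = 3.5755
Covariances σ_ij = r_ij · s_i · s_j:
  σ(Q1,Q2) = 0.17 × 1.20 × 0.99 = 0.2020
  σ(Q1,Q3) = 0.64 × 1.20 × 0.75 = 0.5760
  σ(Q1,Q4) = 0.33 × 1.20 × 0.77 = 0.3049
  σ(Q2,Q3) = 0.59 × 0.99 × 0.75 = 0.4381
  σ(Q2,Q4) = 0.45 × 0.99 × 0.77 = 0.3430
  σ(Q3,Q4) = 0.64 × 0.75 × 0.77 = 0.3696
σ²_T = Σσ²ᵢ + 2·Σσ_ij = 3.5755 + 2 × 2.2336 = 8.0427
α = (4/3)·(1 − 3.5755/8.0427) = 0.741

coefficient alpha = 0.741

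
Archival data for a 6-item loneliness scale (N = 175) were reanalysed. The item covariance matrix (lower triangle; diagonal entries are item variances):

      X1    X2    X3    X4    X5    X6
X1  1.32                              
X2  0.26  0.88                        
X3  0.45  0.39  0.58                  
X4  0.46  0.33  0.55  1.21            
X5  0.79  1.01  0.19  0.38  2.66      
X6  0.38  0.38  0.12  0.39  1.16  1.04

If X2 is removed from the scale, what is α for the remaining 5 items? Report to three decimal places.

α = 0.736

Remaining items: X1, X3, X4, X5, X6 (k = 5).
ΣVar(i) = 1.32 + 0.58 + 1.21 + 2.66 + 1.04 = 6.81
σ²_T = 6.81 + 2 × 4.87 = 16.55
α (item deleted) = (5/4)·(1 − 6.81/16.55) = 0.736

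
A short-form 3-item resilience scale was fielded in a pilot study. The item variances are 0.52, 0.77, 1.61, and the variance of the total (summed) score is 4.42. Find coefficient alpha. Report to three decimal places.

coefficient alpha = 0.516

Σσ²ᵢ = 0.52 + 0.77 + 1.61 = 2.90
α = (k/(k−1))·(1 − Σσ²ᵢ/σ²_T) = (3/2)·(1 − 2.90/4.42) = 0.516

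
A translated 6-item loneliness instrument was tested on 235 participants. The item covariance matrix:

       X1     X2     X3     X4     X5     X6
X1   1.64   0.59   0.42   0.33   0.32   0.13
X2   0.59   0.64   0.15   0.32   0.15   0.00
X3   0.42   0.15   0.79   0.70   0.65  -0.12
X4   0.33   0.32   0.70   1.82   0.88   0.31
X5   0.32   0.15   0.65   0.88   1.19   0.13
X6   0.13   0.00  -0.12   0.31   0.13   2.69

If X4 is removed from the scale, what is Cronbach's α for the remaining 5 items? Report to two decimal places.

Remaining items: X1, X2, X3, X5, X6 (k = 5).
sum of item variances = 1.64 + 0.64 + 0.79 + 1.19 + 2.69 = 6.95
total variance = 6.95 + 2 × 2.42 = 11.79
α (item deleted) = (5/4)·(1 − 6.95/11.79) = 0.51

α = 0.51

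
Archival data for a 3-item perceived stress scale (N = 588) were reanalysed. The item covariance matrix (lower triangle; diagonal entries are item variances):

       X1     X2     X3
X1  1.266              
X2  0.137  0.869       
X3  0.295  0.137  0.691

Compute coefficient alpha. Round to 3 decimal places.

ΣVar(i) = 1.266 + 0.869 + 0.691 = 2.826
Sum of off-diagonal covariances = 0.569
Var(T) = 2.826 + 2 × 0.569 = 3.964
α = (k/(k−1))·(1 − ΣVar(i)/Var(T)) = (3/2)·(1 − 2.826/3.964) = 0.431

α = 0.431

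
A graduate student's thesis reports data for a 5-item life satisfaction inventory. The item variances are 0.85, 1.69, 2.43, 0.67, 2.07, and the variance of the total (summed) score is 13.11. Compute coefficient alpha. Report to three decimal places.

α = 0.515

ΣVar(i) = 0.85 + 1.69 + 2.43 + 0.67 + 2.07 = 7.71
α = (k/(k−1))·(1 − ΣVar(i)/σ²_T) = (5/4)·(1 − 7.71/13.11) = 0.515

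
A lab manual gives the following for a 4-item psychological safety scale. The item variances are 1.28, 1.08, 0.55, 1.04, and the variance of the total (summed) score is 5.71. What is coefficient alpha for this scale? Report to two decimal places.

α = 0.41

ΣVar(i) = 1.28 + 1.08 + 0.55 + 1.04 = 3.95
α = (k/(k−1))·(1 − ΣVar(i)/total variance) = (4/3)·(1 − 3.95/5.71) = 0.41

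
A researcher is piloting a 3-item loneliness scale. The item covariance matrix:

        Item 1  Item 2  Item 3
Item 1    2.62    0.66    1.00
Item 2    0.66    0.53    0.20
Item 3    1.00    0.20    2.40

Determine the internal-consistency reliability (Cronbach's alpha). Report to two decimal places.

α = 0.60

Σσᵢ² = 2.62 + 0.53 + 2.40 = 5.55
Sum of the distinct covariances = 1.86
total variance = 5.55 + 2 × 1.86 = 9.27
α = (k/(k−1))·(1 − Σσᵢ²/total variance) = (3/2)·(1 − 5.55/9.27) = 0.60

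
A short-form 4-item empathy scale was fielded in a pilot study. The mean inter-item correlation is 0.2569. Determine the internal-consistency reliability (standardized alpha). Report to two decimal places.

α = 0.58

Standardized α = k·r̄ / (1 + (k−1)·r̄) = 4 × 0.2569 / (1 + 3 × 0.2569)
  = 1.0276 / 1.7707 = 0.58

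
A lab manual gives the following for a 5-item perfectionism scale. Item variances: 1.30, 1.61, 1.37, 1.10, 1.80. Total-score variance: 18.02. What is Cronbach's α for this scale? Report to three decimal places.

ΣVar(i) = 1.30 + 1.61 + 1.37 + 1.10 + 1.80 = 7.18
α = (k/(k−1))·(1 − ΣVar(i)/σ²_T) = (5/4)·(1 − 7.18/18.02) = 0.752

α = 0.752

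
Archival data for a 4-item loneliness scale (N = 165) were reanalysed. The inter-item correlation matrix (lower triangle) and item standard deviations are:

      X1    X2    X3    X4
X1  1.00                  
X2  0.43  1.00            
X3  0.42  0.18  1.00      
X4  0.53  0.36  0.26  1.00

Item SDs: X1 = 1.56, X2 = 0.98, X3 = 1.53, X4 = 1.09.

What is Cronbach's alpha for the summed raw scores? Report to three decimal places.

Σσ²ᵢ = 1.56² + 0.98² + 1.53² + 1.09² = 6.9230
Covariances σ_ij = r_ij · s_i · s_j:
  σ(X1,X2) = 0.43 × 1.56 × 0.98 = 0.6574
  σ(X1,X3) = 0.42 × 1.56 × 1.53 = 1.0025
  σ(X1,X4) = 0.53 × 1.56 × 1.09 = 0.9012
  σ(X2,X3) = 0.18 × 0.98 × 1.53 = 0.2699
  σ(X2,X4) = 0.36 × 0.98 × 1.09 = 0.3846
  σ(X3,X4) = 0.26 × 1.53 × 1.09 = 0.4336
σ²_T = Σσ²ᵢ + 2·Σσ_ij = 6.9230 + 2 × 3.6492 = 14.2214
α = (4/3)·(1 − 6.9230/14.2214) = 0.684

α = 0.684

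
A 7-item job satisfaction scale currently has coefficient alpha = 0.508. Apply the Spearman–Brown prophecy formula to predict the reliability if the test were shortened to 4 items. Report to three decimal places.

Length factor m = 4/7 = 0.5714
α' = m·α / (1 − (1−m)·α)
   = 4/7 × 0.508 / (1 − (1 − 4/7) × 0.508)
   = 0.2903 / 0.7823 = 0.371

predicted reliability = 0.371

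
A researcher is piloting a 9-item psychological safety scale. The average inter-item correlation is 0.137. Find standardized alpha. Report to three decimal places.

Standardized α = k·r̄ / (1 + (k−1)·r̄) = 9 × 0.137 / (1 + 8 × 0.137)
  = 1.2330 / 2.0960 = 0.588

standardized alpha = 0.588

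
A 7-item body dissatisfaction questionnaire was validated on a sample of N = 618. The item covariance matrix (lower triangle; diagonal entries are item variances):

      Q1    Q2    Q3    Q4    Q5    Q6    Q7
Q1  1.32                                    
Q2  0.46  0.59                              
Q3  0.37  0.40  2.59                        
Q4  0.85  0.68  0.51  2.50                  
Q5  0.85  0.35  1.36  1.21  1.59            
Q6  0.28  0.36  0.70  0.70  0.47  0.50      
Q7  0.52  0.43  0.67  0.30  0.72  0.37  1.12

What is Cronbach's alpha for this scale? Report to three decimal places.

Cronbach's alpha = 0.830

sum of item variances = 1.32 + 0.59 + 2.59 + 2.50 + 1.59 + 0.50 + 1.12 = 10.21
Sum of off-diagonal covariances = 12.56
σ²_total = 10.21 + 2 × 12.56 = 35.33
α = (k/(k−1))·(1 − sum of item variances/σ²_total) = (7/6)·(1 − 10.21/35.33) = 0.830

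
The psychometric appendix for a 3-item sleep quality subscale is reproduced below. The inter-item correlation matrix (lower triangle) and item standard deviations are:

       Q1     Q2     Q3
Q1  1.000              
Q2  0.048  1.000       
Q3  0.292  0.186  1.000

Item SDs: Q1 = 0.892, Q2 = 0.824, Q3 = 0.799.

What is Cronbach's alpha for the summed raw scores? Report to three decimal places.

Cronbach's alpha = 0.386

Σσ²ᵢ = 0.892² + 0.824² + 0.799² = 2.1130
Covariances σ_ij = r_ij · s_i · s_j:
  σ(Q1,Q2) = 0.048 × 0.892 × 0.824 = 0.0353
  σ(Q1,Q3) = 0.292 × 0.892 × 0.799 = 0.2081
  σ(Q2,Q3) = 0.186 × 0.824 × 0.799 = 0.1225
σ²_T = Σσ²ᵢ + 2·Σσ_ij = 2.1130 + 2 × 0.3659 = 2.8448
α = (3/2)·(1 − 2.1130/2.8448) = 0.386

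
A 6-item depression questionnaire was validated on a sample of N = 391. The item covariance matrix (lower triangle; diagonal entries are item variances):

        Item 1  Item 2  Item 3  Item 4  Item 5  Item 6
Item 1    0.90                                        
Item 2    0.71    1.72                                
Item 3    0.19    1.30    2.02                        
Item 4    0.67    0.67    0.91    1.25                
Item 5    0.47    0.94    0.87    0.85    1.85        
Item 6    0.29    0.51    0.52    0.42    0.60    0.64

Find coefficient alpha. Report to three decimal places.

coefficient alpha = 0.844

Σσᵢ² = 0.90 + 1.72 + 2.02 + 1.25 + 1.85 + 0.64 = 8.38
Σ_{i<j} σ_ij = 9.92
Var(T) = 8.38 + 2 × 9.92 = 28.22
α = (k/(k−1))·(1 − Σσᵢ²/Var(T)) = (6/5)·(1 − 8.38/28.22) = 0.844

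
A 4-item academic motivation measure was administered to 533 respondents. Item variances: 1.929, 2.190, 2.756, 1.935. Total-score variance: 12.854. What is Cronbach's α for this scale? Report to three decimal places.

ΣVar(i) = 1.929 + 2.190 + 2.756 + 1.935 = 8.810
α = (k/(k−1))·(1 − ΣVar(i)/total variance) = (4/3)·(1 − 8.810/12.854) = 0.419

α = 0.419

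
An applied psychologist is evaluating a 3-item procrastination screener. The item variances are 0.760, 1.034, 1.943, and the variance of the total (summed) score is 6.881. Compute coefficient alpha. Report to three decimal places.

Σσᵢ² = 0.760 + 1.034 + 1.943 = 3.737
α = (k/(k−1))·(1 − Σσᵢ²/Var(T)) = (3/2)·(1 − 3.737/6.881) = 0.685

α = 0.685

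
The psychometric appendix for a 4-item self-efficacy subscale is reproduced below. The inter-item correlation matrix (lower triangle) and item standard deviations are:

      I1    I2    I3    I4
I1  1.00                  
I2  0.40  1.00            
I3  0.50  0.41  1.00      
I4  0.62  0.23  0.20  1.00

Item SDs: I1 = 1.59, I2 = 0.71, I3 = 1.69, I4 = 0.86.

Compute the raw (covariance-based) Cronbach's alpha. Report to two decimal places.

Σσ²ᵢ = 1.59² + 0.71² + 1.69² + 0.86² = 6.6279
Covariances σ_ij = r_ij · s_i · s_j:
  σ(I1,I2) = 0.40 × 1.59 × 0.71 = 0.4516
  σ(I1,I3) = 0.50 × 1.59 × 1.69 = 1.3436
  σ(I1,I4) = 0.62 × 1.59 × 0.86 = 0.8478
  σ(I2,I3) = 0.41 × 0.71 × 1.69 = 0.4920
  σ(I2,I4) = 0.23 × 0.71 × 0.86 = 0.1404
  σ(I3,I4) = 0.20 × 1.69 × 0.86 = 0.2907
σ²_T = Σσ²ᵢ + 2·Σσ_ij = 6.6279 + 2 × 3.5661 = 13.7601
α = (4/3)·(1 − 6.6279/13.7601) = 0.69

Cronbach's alpha = 0.69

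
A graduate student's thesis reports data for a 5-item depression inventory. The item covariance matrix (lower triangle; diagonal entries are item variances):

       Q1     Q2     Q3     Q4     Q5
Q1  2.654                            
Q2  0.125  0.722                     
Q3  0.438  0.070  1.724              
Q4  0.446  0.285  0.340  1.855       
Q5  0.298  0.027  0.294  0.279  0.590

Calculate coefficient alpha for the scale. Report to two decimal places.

Σσᵢ² = 2.654 + 0.722 + 1.724 + 1.855 + 0.590 = 7.545
Sum of the distinct covariances = 2.602
total variance = 7.545 + 2 × 2.602 = 12.749
α = (k/(k−1))·(1 − Σσᵢ²/total variance) = (5/4)·(1 − 7.545/12.749) = 0.51

coefficient alpha = 0.51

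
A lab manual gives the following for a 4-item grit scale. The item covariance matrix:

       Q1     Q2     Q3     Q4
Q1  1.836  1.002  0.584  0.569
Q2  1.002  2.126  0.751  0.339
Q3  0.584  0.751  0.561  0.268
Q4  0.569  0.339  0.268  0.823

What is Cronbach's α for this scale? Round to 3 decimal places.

α = 0.757

ΣVar(i) = 1.836 + 2.126 + 0.561 + 0.823 = 5.346
Sum of off-diagonal covariances = 3.513
total variance = 5.346 + 2 × 3.513 = 12.372
α = (k/(k−1))·(1 − ΣVar(i)/total variance) = (4/3)·(1 − 5.346/12.372) = 0.757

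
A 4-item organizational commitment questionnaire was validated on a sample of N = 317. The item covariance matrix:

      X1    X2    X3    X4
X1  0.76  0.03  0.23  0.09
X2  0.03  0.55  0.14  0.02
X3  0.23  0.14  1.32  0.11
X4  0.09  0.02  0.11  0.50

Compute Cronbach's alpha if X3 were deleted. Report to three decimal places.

Remaining items: X1, X2, X4 (k = 3).
sum of item variances = 0.76 + 0.55 + 0.50 = 1.81
σ²_total = 1.81 + 2 × 0.14 = 2.09
α (item deleted) = (3/2)·(1 − 1.81/2.09) = 0.201

α = 0.201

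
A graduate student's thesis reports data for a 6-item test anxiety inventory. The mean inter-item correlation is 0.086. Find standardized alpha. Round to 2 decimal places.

standardized alpha = 0.36

Standardized α = k·r̄ / (1 + (k−1)·r̄) = 6 × 0.086 / (1 + 5 × 0.086)
  = 0.5160 / 1.4300 = 0.36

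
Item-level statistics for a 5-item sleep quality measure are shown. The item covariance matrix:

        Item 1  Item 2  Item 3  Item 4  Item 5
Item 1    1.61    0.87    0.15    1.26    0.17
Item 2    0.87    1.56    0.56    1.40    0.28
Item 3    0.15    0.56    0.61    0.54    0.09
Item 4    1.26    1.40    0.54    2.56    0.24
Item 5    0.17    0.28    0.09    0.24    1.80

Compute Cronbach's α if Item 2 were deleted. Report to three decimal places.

Cronbach's α = 0.569

Remaining items: Item 1, Item 3, Item 4, Item 5 (k = 4).
sum of item variances = 1.61 + 0.61 + 2.56 + 1.80 = 6.58
σ²_total = 6.58 + 2 × 2.45 = 11.48
α (item deleted) = (4/3)·(1 − 6.58/11.48) = 0.569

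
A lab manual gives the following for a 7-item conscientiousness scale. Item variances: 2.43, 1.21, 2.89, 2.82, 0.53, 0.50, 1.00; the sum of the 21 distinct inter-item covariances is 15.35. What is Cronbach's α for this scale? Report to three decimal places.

α = 0.851

Σσᵢ² = 2.43 + 1.21 + 2.89 + 2.82 + 0.53 + 0.50 + 1.00 = 11.38
Sum of distinct covariances = 15.35
Var(T) = Σσᵢ² + 2·Σcov = 11.38 + 2 × 15.35 = 42.08
α = (7/6)·(1 − 11.38/42.08) = 0.851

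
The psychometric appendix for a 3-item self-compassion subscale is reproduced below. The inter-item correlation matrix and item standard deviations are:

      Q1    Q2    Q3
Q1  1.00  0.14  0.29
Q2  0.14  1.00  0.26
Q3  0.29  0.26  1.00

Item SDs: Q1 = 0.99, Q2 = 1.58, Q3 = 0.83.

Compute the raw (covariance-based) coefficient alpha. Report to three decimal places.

coefficient alpha = 0.416

Σσ²ᵢ = 0.99² + 1.58² + 0.83² = 4.1654
Covariances σ_ij = r_ij · s_i · s_j:
  σ(Q1,Q2) = 0.14 × 0.99 × 1.58 = 0.2190
  σ(Q1,Q3) = 0.29 × 0.99 × 0.83 = 0.2383
  σ(Q2,Q3) = 0.26 × 1.58 × 0.83 = 0.3410
σ²_T = Σσ²ᵢ + 2·Σσ_ij = 4.1654 + 2 × 0.7983 = 5.7620
α = (3/2)·(1 − 4.1654/5.7620) = 0.416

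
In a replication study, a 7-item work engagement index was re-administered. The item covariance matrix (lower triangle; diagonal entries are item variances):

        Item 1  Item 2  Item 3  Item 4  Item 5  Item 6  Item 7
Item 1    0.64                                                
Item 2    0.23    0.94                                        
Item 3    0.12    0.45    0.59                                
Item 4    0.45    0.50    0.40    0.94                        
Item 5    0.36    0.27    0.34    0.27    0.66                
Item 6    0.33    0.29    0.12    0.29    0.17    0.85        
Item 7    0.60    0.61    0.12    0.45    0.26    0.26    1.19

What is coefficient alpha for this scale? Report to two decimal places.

α = 0.82

Σσᵢ² = 0.64 + 0.94 + 0.59 + 0.94 + 0.66 + 0.85 + 1.19 = 5.81
Σ_{i<j} σ_ij = 6.89
σ²_T = 5.81 + 2 × 6.89 = 19.59
α = (k/(k−1))·(1 − Σσᵢ²/σ²_T) = (7/6)·(1 − 5.81/19.59) = 0.82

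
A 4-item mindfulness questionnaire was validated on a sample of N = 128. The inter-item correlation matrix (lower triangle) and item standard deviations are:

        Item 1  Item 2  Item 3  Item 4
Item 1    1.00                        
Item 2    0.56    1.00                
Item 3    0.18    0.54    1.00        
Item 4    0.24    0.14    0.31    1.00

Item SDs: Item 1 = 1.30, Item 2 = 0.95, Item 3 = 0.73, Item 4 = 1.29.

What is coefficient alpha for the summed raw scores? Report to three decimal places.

coefficient alpha = 0.623

Σσ²ᵢ = 1.30² + 0.95² + 0.73² + 1.29² = 4.7895
Covariances σ_ij = r_ij · s_i · s_j:
  σ(Item 1,Item 2) = 0.56 × 1.30 × 0.95 = 0.6916
  σ(Item 1,Item 3) = 0.18 × 1.30 × 0.73 = 0.1708
  σ(Item 1,Item 4) = 0.24 × 1.30 × 1.29 = 0.4025
  σ(Item 2,Item 3) = 0.54 × 0.95 × 0.73 = 0.3745
  σ(Item 2,Item 4) = 0.14 × 0.95 × 1.29 = 0.1716
  σ(Item 3,Item 4) = 0.31 × 0.73 × 1.29 = 0.2919
σ²_T = Σσ²ᵢ + 2·Σσ_ij = 4.7895 + 2 × 2.1029 = 8.9953
α = (4/3)·(1 − 4.7895/8.9953) = 0.623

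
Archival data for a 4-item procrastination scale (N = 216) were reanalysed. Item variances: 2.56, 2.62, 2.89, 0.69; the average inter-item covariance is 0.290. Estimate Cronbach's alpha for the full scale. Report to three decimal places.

Cronbach's alpha = 0.379

sum of item variances = 2.56 + 2.62 + 2.89 + 0.69 = 8.76
Sum of the 6 distinct covariances = 6 × 0.290 = 1.740
σ²_T = sum of item variances + 2·Σcov = 8.76 + 2 × 1.740 = 12.240
α = (4/3)·(1 − 8.76/12.240) = 0.379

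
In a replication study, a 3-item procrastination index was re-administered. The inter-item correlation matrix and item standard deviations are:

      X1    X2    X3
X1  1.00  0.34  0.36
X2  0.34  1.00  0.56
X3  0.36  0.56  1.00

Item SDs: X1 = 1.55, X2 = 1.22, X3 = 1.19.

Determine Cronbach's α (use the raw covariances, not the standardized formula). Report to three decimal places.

Σσ²ᵢ = 1.55² + 1.22² + 1.19² = 5.3070
Covariances σ_ij = r_ij · s_i · s_j:
  σ(X1,X2) = 0.34 × 1.55 × 1.22 = 0.6429
  σ(X1,X3) = 0.36 × 1.55 × 1.19 = 0.6640
  σ(X2,X3) = 0.56 × 1.22 × 1.19 = 0.8130
σ²_T = Σσ²ᵢ + 2·Σσ_ij = 5.3070 + 2 × 2.1199 = 9.5468
α = (3/2)·(1 − 5.3070/9.5468) = 0.666

α = 0.666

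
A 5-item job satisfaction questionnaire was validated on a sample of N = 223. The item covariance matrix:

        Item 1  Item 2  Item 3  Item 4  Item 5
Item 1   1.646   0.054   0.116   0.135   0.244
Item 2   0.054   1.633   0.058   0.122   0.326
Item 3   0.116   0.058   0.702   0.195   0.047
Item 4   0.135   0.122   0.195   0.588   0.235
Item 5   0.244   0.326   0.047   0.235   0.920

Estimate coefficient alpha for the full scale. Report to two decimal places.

Σσᵢ² = 1.646 + 1.633 + 0.702 + 0.588 + 0.920 = 5.489
Σ_{i<j} σ_ij = 1.532
σ²_total = 5.489 + 2 × 1.532 = 8.553
α = (k/(k−1))·(1 − Σσᵢ²/σ²_total) = (5/4)·(1 − 5.489/8.553) = 0.45

α = 0.45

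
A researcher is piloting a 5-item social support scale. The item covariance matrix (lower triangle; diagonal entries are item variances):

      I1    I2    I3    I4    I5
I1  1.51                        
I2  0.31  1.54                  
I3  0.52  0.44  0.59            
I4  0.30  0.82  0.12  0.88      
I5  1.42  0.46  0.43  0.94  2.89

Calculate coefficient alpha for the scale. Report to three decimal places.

sum of item variances = 1.51 + 1.54 + 0.59 + 0.88 + 2.89 = 7.41
Σ_{i<j} σ_ij = 5.76
Var(T) = 7.41 + 2 × 5.76 = 18.93
α = (k/(k−1))·(1 − sum of item variances/Var(T)) = (5/4)·(1 − 7.41/18.93) = 0.761

α = 0.761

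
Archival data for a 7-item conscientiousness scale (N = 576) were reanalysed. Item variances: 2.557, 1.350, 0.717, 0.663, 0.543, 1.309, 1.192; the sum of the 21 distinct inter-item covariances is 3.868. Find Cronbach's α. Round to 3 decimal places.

sum of item variances = 2.557 + 1.350 + 0.717 + 0.663 + 0.543 + 1.309 + 1.192 = 8.331
Sum of distinct covariances = 3.868
total variance = sum of item variances + 2·Σcov = 8.331 + 2 × 3.868 = 16.067
α = (7/6)·(1 − 8.331/16.067) = 0.562

Cronbach's α = 0.562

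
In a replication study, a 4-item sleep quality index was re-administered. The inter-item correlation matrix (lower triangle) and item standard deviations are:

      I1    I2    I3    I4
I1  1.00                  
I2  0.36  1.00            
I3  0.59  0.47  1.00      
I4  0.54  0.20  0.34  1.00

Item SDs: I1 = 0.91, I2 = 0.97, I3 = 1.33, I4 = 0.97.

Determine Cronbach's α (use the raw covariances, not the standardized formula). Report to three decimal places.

Σσ²ᵢ = 0.91² + 0.97² + 1.33² + 0.97² = 4.4788
Covariances σ_ij = r_ij · s_i · s_j:
  σ(I1,I2) = 0.36 × 0.91 × 0.97 = 0.3178
  σ(I1,I3) = 0.59 × 0.91 × 1.33 = 0.7141
  σ(I1,I4) = 0.54 × 0.91 × 0.97 = 0.4767
  σ(I2,I3) = 0.47 × 0.97 × 1.33 = 0.6063
  σ(I2,I4) = 0.20 × 0.97 × 0.97 = 0.1882
  σ(I3,I4) = 0.34 × 1.33 × 0.97 = 0.4386
σ²_T = Σσ²ᵢ + 2·Σσ_ij = 4.4788 + 2 × 2.7417 = 9.9622
α = (4/3)·(1 − 4.4788/9.9622) = 0.734

Cronbach's α = 0.734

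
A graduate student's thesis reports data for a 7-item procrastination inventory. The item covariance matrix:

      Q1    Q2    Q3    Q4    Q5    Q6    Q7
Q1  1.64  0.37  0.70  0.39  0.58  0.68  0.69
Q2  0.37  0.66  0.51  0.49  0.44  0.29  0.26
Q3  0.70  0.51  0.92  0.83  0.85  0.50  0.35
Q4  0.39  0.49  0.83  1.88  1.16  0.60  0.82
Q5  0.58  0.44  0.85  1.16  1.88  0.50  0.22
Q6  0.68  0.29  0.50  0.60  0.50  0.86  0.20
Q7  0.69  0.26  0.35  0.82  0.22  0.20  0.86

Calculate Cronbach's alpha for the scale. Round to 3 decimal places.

Σσ²ᵢ = 1.64 + 0.66 + 0.92 + 1.88 + 1.88 + 0.86 + 0.86 = 8.70
Sum of off-diagonal covariances = 11.43
Var(T) = 8.70 + 2 × 11.43 = 31.56
α = (k/(k−1))·(1 − Σσ²ᵢ/Var(T)) = (7/6)·(1 − 8.70/31.56) = 0.845

Cronbach's alpha = 0.845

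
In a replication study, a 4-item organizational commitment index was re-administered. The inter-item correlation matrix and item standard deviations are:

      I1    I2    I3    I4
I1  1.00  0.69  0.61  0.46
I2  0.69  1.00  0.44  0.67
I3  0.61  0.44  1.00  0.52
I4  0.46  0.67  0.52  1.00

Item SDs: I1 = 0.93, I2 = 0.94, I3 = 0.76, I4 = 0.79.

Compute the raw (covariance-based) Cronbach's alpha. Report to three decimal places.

Σσ²ᵢ = 0.93² + 0.94² + 0.76² + 0.79² = 2.9502
Covariances σ_ij = r_ij · s_i · s_j:
  σ(I1,I2) = 0.69 × 0.93 × 0.94 = 0.6032
  σ(I1,I3) = 0.61 × 0.93 × 0.76 = 0.4311
  σ(I1,I4) = 0.46 × 0.93 × 0.79 = 0.3380
  σ(I2,I3) = 0.44 × 0.94 × 0.76 = 0.3143
  σ(I2,I4) = 0.67 × 0.94 × 0.79 = 0.4975
  σ(I3,I4) = 0.52 × 0.76 × 0.79 = 0.3122
σ²_T = Σσ²ᵢ + 2·Σσ_ij = 2.9502 + 2 × 2.4963 = 7.9428
α = (4/3)·(1 − 2.9502/7.9428) = 0.838

α = 0.838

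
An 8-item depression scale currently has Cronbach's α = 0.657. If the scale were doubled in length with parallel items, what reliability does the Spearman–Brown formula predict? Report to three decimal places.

predicted reliability = 0.793

Length factor m = 2
α' = m·α / (1 + (m−1)·α)
   = 2 × 0.657 / (1 + (2 − 1) × 0.657)
   = 1.3140 / 1.6570 = 0.793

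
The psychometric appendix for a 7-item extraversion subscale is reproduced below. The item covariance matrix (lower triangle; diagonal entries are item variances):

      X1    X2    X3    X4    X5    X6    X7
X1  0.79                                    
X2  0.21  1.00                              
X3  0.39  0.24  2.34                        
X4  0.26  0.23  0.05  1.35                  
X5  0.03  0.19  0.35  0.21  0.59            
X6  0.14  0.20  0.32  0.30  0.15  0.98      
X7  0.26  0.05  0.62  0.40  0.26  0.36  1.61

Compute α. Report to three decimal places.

sum of item variances = 0.79 + 1.00 + 2.34 + 1.35 + 0.59 + 0.98 + 1.61 = 8.66
Sum of off-diagonal covariances = 5.22
σ²_total = 8.66 + 2 × 5.22 = 19.10
α = (k/(k−1))·(1 − sum of item variances/σ²_total) = (7/6)·(1 − 8.66/19.10) = 0.638

α = 0.638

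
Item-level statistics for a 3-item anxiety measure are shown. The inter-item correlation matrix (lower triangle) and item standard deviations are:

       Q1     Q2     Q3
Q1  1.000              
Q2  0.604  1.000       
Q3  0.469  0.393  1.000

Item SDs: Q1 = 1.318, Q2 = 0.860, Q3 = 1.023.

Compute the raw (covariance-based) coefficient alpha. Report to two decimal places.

α = 0.73

Σσ²ᵢ = 1.318² + 0.860² + 1.023² = 3.5233
Covariances σ_ij = r_ij · s_i · s_j:
  σ(Q1,Q2) = 0.604 × 1.318 × 0.860 = 0.6846
  σ(Q1,Q3) = 0.469 × 1.318 × 1.023 = 0.6324
  σ(Q2,Q3) = 0.393 × 0.860 × 1.023 = 0.3458
σ²_T = Σσ²ᵢ + 2·Σσ_ij = 3.5233 + 2 × 1.6628 = 6.8489
α = (3/2)·(1 − 3.5233/6.8489) = 0.73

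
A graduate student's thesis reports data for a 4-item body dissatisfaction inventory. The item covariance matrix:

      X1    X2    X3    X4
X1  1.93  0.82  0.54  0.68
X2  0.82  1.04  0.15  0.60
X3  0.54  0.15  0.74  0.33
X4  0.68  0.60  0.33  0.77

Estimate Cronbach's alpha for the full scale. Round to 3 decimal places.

Σσᵢ² = 1.93 + 1.04 + 0.74 + 0.77 = 4.48
Σ_{i<j} σ_ij = 3.12
Var(T) = 4.48 + 2 × 3.12 = 10.72
α = (k/(k−1))·(1 − Σσᵢ²/Var(T)) = (4/3)·(1 − 4.48/10.72) = 0.776

Cronbach's alpha = 0.776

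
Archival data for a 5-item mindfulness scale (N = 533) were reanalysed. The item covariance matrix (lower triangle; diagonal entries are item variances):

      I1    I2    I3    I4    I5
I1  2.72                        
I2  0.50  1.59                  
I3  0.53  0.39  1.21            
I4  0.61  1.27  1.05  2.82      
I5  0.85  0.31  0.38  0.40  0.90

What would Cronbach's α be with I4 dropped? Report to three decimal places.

Remaining items: I1, I2, I3, I5 (k = 4).
ΣVar(i) = 2.72 + 1.59 + 1.21 + 0.90 = 6.42
Var(T) = 6.42 + 2 × 2.96 = 12.34
α (item deleted) = (4/3)·(1 − 6.42/12.34) = 0.640

Cronbach's α = 0.640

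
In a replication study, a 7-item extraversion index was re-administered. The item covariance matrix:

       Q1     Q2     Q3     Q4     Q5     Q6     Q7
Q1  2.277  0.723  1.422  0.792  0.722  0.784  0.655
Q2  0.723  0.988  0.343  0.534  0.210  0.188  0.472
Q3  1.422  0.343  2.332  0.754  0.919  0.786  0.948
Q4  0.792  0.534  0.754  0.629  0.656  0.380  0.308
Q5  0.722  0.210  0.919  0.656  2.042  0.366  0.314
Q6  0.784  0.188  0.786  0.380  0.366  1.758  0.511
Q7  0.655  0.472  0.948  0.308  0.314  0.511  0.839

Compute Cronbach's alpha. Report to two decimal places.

Σσᵢ² = 2.277 + 0.988 + 2.332 + 0.629 + 2.042 + 1.758 + 0.839 = 10.865
Σ_{i<j} σ_ij = 12.787
total variance = 10.865 + 2 × 12.787 = 36.439
α = (k/(k−1))·(1 − Σσᵢ²/total variance) = (7/6)·(1 − 10.865/36.439) = 0.82

α = 0.82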